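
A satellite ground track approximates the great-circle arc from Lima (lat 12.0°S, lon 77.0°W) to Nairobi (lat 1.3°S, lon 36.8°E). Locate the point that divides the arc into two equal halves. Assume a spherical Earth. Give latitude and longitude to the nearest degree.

Write both endpoints as unit vectors p₁, p₂ with components (cos φ cos λ, cos φ sin λ, sin φ).
The central angle between the endpoints is δ = arccos(p₁·p₂) ≈ 1.971 rad (112.9°).
Interpolate at f = 1/2 with slerp weights a = sin((1−f)δ)/sin δ ≈ 0.905, b = sin(fδ)/sin δ ≈ 0.905.
p = a·p₁ + b·p₂ ≈ (0.924, -0.321, -0.209); φ = arcsin(p_z) ≈ -12.05°, λ = atan2(p_y, p_x) ≈ -19.14°.

≈ lat 12°S, lon 19°W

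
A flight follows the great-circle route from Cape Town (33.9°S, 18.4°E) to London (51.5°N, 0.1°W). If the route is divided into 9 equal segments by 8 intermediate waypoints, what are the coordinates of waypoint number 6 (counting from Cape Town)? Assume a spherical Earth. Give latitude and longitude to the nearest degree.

≈ (23°N, 8°E)

Write both endpoints as unit vectors p₁, p₂ with components (cos φ cos λ, cos φ sin λ, sin φ).
The central angle between the endpoints is δ = arccos(p₁·p₂) ≈ 1.517 rad (86.9°).
Interpolate at f = 6/9 with slerp weights a = sin((1−f)δ)/sin δ ≈ 0.485, b = sin(fδ)/sin δ ≈ 0.849.
p = a·p₁ + b·p₂ ≈ (0.911, 0.126, 0.394); φ = arcsin(p_z) ≈ 23.19°, λ = atan2(p_y, p_x) ≈ 7.89°.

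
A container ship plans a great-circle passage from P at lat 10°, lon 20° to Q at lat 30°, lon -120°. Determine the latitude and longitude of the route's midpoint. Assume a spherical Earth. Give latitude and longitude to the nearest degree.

≈ lat 46°, lon -40°

From cos δ = sin φ₁ sin φ₂ + cos φ₁ cos φ₂ cos Δλ, the central angle is δ ≈ 2.173 rad (124.5°).
Interpolate at f = 1/2 with slerp weights a = sin((1−f)δ)/sin δ ≈ 1.074, b = sin(fδ)/sin δ ≈ 1.074.
p = a·p₁ + b·p₂ ≈ (0.529, -0.444, 0.723); φ = arcsin(p_z) ≈ 46.34°, λ = atan2(p_y, p_x) ≈ -40.00°.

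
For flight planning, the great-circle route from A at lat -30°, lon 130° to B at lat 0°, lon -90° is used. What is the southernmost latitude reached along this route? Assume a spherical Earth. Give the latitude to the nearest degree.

The great circle lies in the plane with unit normal n̂ = (p₁ × p₂)/|p₁ × p₂|.
Here n̂_z ≈ +0.744; the vertex latitude is φ_max = arccos|n̂_z| ≈ 41.9°.
Check via Clairaut: cos φ_max = |cos φ₁| · sin C = cos(30.0°)·sin(120.8°) ≈ 0.744, again giving ≈ 41.9°.

≈ -42°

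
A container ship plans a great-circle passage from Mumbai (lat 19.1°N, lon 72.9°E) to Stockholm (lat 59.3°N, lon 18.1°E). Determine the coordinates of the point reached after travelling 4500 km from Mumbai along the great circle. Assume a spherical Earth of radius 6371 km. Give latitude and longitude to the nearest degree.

The haversine formula gives a central angle δ ≈ 0.977 rad (56.0°) between the endpoints. The total great-circle distance is δ·R ≈ 0.977 × 6371 ≈ 6225 km, so the target fraction is f = 4500/6225 ≈ 0.723.
Interpolate at f ≈ 0.723 with slerp weights a = sin((1−f)δ)/sin δ ≈ 0.323, b = sin(fδ)/sin δ ≈ 0.783.
p = a·p₁ + b·p₂ ≈ (0.470, 0.416, 0.779); φ = arcsin(p_z) ≈ 51.16°, λ = atan2(p_y, p_x) ≈ 41.51°.

≈ lat 51°N, lon 42°E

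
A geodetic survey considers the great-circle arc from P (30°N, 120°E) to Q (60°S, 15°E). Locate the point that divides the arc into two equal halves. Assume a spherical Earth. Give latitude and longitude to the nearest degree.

≈ (23°S, 87°E)

The haversine formula gives a central angle δ ≈ 2.147 rad (123.0°) between the endpoints.
Interpolate at f = 1/2 with slerp weights a = sin((1−f)δ)/sin δ ≈ 1.048, b = sin(fδ)/sin δ ≈ 1.048.
p = a·p₁ + b·p₂ ≈ (0.052, 0.922, -0.384); φ = arcsin(p_z) ≈ -22.57°, λ = atan2(p_y, p_x) ≈ 86.75°.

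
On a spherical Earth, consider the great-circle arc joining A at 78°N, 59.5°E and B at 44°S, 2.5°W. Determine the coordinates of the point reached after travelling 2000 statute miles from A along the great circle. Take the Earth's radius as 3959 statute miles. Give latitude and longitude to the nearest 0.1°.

Convert each endpoint to a unit vector on the sphere (x = cos φ cos λ, y = cos φ sin λ, z = sin φ).
The central angle between the endpoints is δ = arccos(p₁·p₂) ≈ 2.226 rad (127.5°). The total great-circle distance is δ·R ≈ 2.226 × 3959 ≈ 8812 mi, so the target fraction is f = 2000/8812 ≈ 0.227.
Interpolate at f ≈ 0.227 with slerp weights a = sin((1−f)δ)/sin δ ≈ 1.247, b = sin(fδ)/sin δ ≈ 0.610.
p = a·p₁ + b·p₂ ≈ (0.570, 0.204, 0.796); φ = arcsin(p_z) ≈ 52.72°, λ = atan2(p_y, p_x) ≈ 19.71°.

≈ 52.7°N, 19.7°E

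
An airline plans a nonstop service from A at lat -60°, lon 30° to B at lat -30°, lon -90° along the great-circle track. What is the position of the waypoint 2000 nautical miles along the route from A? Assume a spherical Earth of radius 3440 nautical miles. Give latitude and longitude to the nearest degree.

≈ lat -64°, lon -45°

Convert each endpoint to a unit vector on the sphere (x = cos φ cos λ, y = cos φ sin λ, z = sin φ).
The central angle between the endpoints is δ = arccos(p₁·p₂) ≈ 1.353 rad (77.5°). The total great-circle distance is δ·R ≈ 1.353 × 3440 ≈ 4653 nmi, so the target fraction is f = 2000/4653 ≈ 0.430.
Interpolate at f ≈ 0.430 with slerp weights a = sin((1−f)δ)/sin δ ≈ 0.714, b = sin(fδ)/sin δ ≈ 0.563.
p = a·p₁ + b·p₂ ≈ (0.309, -0.309, -0.900); φ = arcsin(p_z) ≈ -64.10°, λ = atan2(p_y, p_x) ≈ -44.96°.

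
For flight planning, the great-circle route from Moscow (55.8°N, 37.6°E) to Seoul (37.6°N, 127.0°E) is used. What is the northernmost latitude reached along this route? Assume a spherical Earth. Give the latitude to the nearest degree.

≈ 59°N

The great circle lies in the plane with unit normal n̂ = (p₁ × p₂)/|p₁ × p₂|.
Here n̂_z ≈ +0.517; the vertex latitude is φ_max = arccos|n̂_z| ≈ 58.8°.
Check via Clairaut: cos φ_max = |cos φ₁| · sin C = cos(55.8°)·sin(67.0°) ≈ 0.517, again giving ≈ 58.8°.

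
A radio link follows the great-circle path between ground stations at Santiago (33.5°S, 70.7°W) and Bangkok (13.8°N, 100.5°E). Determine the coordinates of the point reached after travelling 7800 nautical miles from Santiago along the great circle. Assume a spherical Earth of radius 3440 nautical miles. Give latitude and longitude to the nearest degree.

≈ 13°S, 90°E

The haversine formula gives a central angle δ ≈ 2.771 rad (158.7°) between the endpoints. The total great-circle distance is δ·R ≈ 2.771 × 3440 ≈ 9531 nmi, so the target fraction is f = 7800/9531 ≈ 0.818.
Interpolate at f ≈ 0.818 with slerp weights a = sin((1−f)δ)/sin δ ≈ 1.330, b = sin(fδ)/sin δ ≈ 2.115.
p = a·p₁ + b·p₂ ≈ (-0.008, 0.973, -0.229); φ = arcsin(p_z) ≈ -13.26°, λ = atan2(p_y, p_x) ≈ 90.46°.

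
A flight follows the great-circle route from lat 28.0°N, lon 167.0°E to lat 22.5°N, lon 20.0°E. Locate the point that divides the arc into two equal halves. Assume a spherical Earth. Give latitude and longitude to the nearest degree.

≈ lat 59°N, lon 89°E

Convert each endpoint to a unit vector on the sphere (x = cos φ cos λ, y = cos φ sin λ, z = sin φ).
The central angle between the endpoints is δ = arccos(p₁·p₂) ≈ 2.100 rad (120.3°).
Interpolate at f = 1/2 with slerp weights a = sin((1−f)δ)/sin δ ≈ 1.005, b = sin(fδ)/sin δ ≈ 1.005.
p = a·p₁ + b·p₂ ≈ (0.008, 0.517, 0.856); φ = arcsin(p_z) ≈ 58.87°, λ = atan2(p_y, p_x) ≈ 89.13°.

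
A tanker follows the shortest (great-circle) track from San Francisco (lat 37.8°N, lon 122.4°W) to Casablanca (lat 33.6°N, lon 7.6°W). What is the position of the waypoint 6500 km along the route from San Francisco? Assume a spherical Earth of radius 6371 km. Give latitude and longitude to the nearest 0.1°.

≈ lat 49.5°N, lon 38.8°W

From cos δ = sin φ₁ sin φ₂ + cos φ₁ cos φ₂ cos Δλ, the central angle is δ ≈ 1.508 rad (86.4°). The total great-circle distance is δ·R ≈ 1.508 × 6371 ≈ 9605 km, so the target fraction is f = 6500/9605 ≈ 0.677.
Interpolate at f ≈ 0.677 with slerp weights a = sin((1−f)δ)/sin δ ≈ 0.469, b = sin(fδ)/sin δ ≈ 0.854.
p = a·p₁ + b·p₂ ≈ (0.506, -0.407, 0.760); φ = arcsin(p_z) ≈ 49.48°, λ = atan2(p_y, p_x) ≈ -38.80°.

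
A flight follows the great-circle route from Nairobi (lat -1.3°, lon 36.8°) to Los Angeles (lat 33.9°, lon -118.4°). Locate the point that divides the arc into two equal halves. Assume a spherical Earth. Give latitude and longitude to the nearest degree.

Convert each endpoint to a unit vector on the sphere (x = cos φ cos λ, y = cos φ sin λ, z = sin φ).
The central angle between the endpoints is δ = arccos(p₁·p₂) ≈ 2.443 rad (140.0°).
Interpolate at f = 1/2 with slerp weights a = sin((1−f)δ)/sin δ ≈ 1.462, b = sin(fδ)/sin δ ≈ 1.462.
p = a·p₁ + b·p₂ ≈ (0.593, -0.192, 0.782); φ = arcsin(p_z) ≈ 51.44°, λ = atan2(p_y, p_x) ≈ -17.93°.

≈ lat 51°, lon -18°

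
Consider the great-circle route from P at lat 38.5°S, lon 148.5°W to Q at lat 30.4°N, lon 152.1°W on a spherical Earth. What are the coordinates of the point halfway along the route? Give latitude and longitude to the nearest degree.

≈ lat 4°S, lon 150°W

The haversine formula gives a central angle δ ≈ 1.204 rad (69.0°) between the endpoints.
Interpolate at f = 1/2 with slerp weights a = sin((1−f)δ)/sin δ ≈ 0.607, b = sin(fδ)/sin δ ≈ 0.607.
p = a·p₁ + b·p₂ ≈ (-0.867, -0.493, -0.071); φ = arcsin(p_z) ≈ -4.05°, λ = atan2(p_y, p_x) ≈ -150.39°.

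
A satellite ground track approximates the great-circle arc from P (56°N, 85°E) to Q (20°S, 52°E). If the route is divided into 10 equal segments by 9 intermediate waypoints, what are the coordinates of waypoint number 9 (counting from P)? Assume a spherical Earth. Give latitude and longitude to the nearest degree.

From cos δ = sin φ₁ sin φ₂ + cos φ₁ cos φ₂ cos Δλ, the central angle is δ ≈ 1.413 rad (81.0°).
Interpolate at f = 9/10 with slerp weights a = sin((1−f)δ)/sin δ ≈ 0.143, b = sin(fδ)/sin δ ≈ 0.968.
p = a·p₁ + b·p₂ ≈ (0.567, 0.796, -0.213); φ = arcsin(p_z) ≈ -12.28°, λ = atan2(p_y, p_x) ≈ 54.55°.

≈ (12°S, 55°E)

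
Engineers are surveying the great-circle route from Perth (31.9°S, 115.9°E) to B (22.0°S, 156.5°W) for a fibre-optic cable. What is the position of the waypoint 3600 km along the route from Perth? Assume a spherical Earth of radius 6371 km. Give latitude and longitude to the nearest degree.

Write both endpoints as unit vectors p₁, p₂ with components (cos φ cos λ, cos φ sin λ, sin φ).
The central angle between the endpoints is δ = arccos(p₁·p₂) ≈ 1.338 rad (76.6°). The total great-circle distance is δ·R ≈ 1.338 × 6371 ≈ 8523 km, so the target fraction is f = 3600/8523 ≈ 0.422.
Interpolate at f ≈ 0.422 with slerp weights a = sin((1−f)δ)/sin δ ≈ 0.717, b = sin(fδ)/sin δ ≈ 0.550.
p = a·p₁ + b·p₂ ≈ (-0.734, 0.344, -0.585); φ = arcsin(p_z) ≈ -35.82°, λ = atan2(p_y, p_x) ≈ 154.86°.

≈ (36°S, 155°E)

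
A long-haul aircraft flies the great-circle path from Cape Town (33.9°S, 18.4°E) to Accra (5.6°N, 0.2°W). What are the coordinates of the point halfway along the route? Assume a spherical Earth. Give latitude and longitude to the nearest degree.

The haversine formula gives a central angle δ ≈ 0.755 rad (43.2°) between the endpoints.
Interpolate at f = 1/2 with slerp weights a = sin((1−f)δ)/sin δ ≈ 0.538, b = sin(fδ)/sin δ ≈ 0.538.
p = a·p₁ + b·p₂ ≈ (0.959, 0.139, -0.247); φ = arcsin(p_z) ≈ -14.33°, λ = atan2(p_y, p_x) ≈ 8.25°.

≈ (14°S, 8°E)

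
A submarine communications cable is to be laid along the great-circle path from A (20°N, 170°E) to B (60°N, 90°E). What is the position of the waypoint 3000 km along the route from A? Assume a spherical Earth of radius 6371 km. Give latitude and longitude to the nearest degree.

≈ (42°N, 151°E)

The haversine formula gives a central angle δ ≈ 1.183 rad (67.8°) between the endpoints. The total great-circle distance is δ·R ≈ 1.183 × 6371 ≈ 7539 km, so the target fraction is f = 3000/7539 ≈ 0.398.
Interpolate at f ≈ 0.398 with slerp weights a = sin((1−f)δ)/sin δ ≈ 0.706, b = sin(fδ)/sin δ ≈ 0.490.
p = a·p₁ + b·p₂ ≈ (-0.653, 0.360, 0.666); φ = arcsin(p_z) ≈ 41.75°, λ = atan2(p_y, p_x) ≈ 151.13°.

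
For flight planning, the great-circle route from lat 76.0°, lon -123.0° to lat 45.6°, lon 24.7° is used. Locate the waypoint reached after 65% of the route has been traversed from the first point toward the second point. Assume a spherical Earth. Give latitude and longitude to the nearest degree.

≈ lat 65°, lon 18°

Convert each endpoint to a unit vector on the sphere (x = cos φ cos λ, y = cos φ sin λ, z = sin φ).
The central angle between the endpoints is δ = arccos(p₁·p₂) ≈ 0.988 rad (56.6°).
Interpolate at f = 0.65 with slerp weights a = sin((1−f)δ)/sin δ ≈ 0.406, b = sin(fδ)/sin δ ≈ 0.717.
p = a·p₁ + b·p₂ ≈ (0.403, 0.127, 0.907); φ = arcsin(p_z) ≈ 65.03°, λ = atan2(p_y, p_x) ≈ 17.56°.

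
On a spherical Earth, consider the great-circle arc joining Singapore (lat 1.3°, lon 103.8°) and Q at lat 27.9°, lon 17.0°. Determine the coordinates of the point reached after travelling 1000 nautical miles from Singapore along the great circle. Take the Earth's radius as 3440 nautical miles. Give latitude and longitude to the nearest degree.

From cos δ = sin φ₁ sin φ₂ + cos φ₁ cos φ₂ cos Δλ, the central angle is δ ≈ 1.511 rad (86.6°). The total great-circle distance is δ·R ≈ 1.511 × 3440 ≈ 5197 nmi, so the target fraction is f = 1000/5197 ≈ 0.192.
Interpolate at f ≈ 0.192 with slerp weights a = sin((1−f)δ)/sin δ ≈ 0.941, b = sin(fδ)/sin δ ≈ 0.287.
p = a·p₁ + b·p₂ ≈ (0.018, 0.988, 0.156); φ = arcsin(p_z) ≈ 8.96°, λ = atan2(p_y, p_x) ≈ 88.94°.

≈ lat 9°, lon 89°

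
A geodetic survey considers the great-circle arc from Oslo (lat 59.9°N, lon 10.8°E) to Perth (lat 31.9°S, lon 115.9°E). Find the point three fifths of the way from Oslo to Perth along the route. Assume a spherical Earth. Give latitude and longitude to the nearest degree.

≈ lat 11°N, lon 89°E

The haversine formula gives a central angle δ ≈ 2.175 rad (124.6°) between the endpoints.
Interpolate at f = 3/5 with slerp weights a = sin((1−f)δ)/sin δ ≈ 0.929, b = sin(fδ)/sin δ ≈ 1.172.
p = a·p₁ + b·p₂ ≈ (0.023, 0.983, 0.184); φ = arcsin(p_z) ≈ 10.60°, λ = atan2(p_y, p_x) ≈ 88.67°.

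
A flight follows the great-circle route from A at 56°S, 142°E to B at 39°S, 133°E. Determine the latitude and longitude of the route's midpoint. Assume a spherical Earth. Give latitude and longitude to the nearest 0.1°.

≈ 47.6°S, 136.8°E

Write both endpoints as unit vectors p₁, p₂ with components (cos φ cos λ, cos φ sin λ, sin φ).
The central angle between the endpoints is δ = arccos(p₁·p₂) ≈ 0.314 rad (18.0°).
Interpolate at f = 1/2 with slerp weights a = sin((1−f)δ)/sin δ ≈ 0.506, b = sin(fδ)/sin δ ≈ 0.506.
p = a·p₁ + b·p₂ ≈ (-0.491, 0.462, -0.738); φ = arcsin(p_z) ≈ -47.59°, λ = atan2(p_y, p_x) ≈ 136.76°.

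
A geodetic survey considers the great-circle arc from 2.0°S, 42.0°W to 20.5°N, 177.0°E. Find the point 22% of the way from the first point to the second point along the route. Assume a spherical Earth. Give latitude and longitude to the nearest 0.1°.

Write both endpoints as unit vectors p₁, p₂ with components (cos φ cos λ, cos φ sin λ, sin φ).
The central angle between the endpoints is δ = arccos(p₁·p₂) ≈ 2.403 rad (137.7°).
Interpolate at f = 0.22 with slerp weights a = sin((1−f)δ)/sin δ ≈ 1.418, b = sin(fδ)/sin δ ≈ 0.750.
p = a·p₁ + b·p₂ ≈ (0.352, -0.911, 0.213); φ = arcsin(p_z) ≈ 12.30°, λ = atan2(p_y, p_x) ≈ -68.89°.

≈ 12.3°N, 68.9°W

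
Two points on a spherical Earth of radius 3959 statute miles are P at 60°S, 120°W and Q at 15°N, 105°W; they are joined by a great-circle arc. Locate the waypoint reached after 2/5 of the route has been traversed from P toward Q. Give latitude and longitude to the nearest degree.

≈ 30°S, 111°W

Write both endpoints as unit vectors p₁, p₂ with components (cos φ cos λ, cos φ sin λ, sin φ).
The central angle between the endpoints is δ = arccos(p₁·p₂) ≈ 1.326 rad (76.0°).
Interpolate at f = 2/5 with slerp weights a = sin((1−f)δ)/sin δ ≈ 0.736, b = sin(fδ)/sin δ ≈ 0.521.
p = a·p₁ + b·p₂ ≈ (-0.314, -0.805, -0.503); φ = arcsin(p_z) ≈ -30.17°, λ = atan2(p_y, p_x) ≈ -111.33°.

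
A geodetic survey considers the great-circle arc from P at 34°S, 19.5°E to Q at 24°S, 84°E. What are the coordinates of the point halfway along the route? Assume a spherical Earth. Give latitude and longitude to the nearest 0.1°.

From cos δ = sin φ₁ sin φ₂ + cos φ₁ cos φ₂ cos Δλ, the central angle is δ ≈ 0.984 rad (56.4°).
Interpolate at f = 1/2 with slerp weights a = sin((1−f)δ)/sin δ ≈ 0.567, b = sin(fδ)/sin δ ≈ 0.567.
p = a·p₁ + b·p₂ ≈ (0.498, 0.672, -0.548); φ = arcsin(p_z) ≈ -33.23°, λ = atan2(p_y, p_x) ≈ 53.50°.

≈ 33.2°S, 53.5°E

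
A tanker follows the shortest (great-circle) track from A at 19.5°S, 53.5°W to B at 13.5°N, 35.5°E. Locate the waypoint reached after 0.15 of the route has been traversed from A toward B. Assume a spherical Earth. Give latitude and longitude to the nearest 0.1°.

≈ 15.8°S, 39.3°W

Convert each endpoint to a unit vector on the sphere (x = cos φ cos λ, y = cos φ sin λ, z = sin φ).
The central angle between the endpoints is δ = arccos(p₁·p₂) ≈ 1.633 rad (93.6°).
Interpolate at f = 0.15 with slerp weights a = sin((1−f)δ)/sin δ ≈ 0.985, b = sin(fδ)/sin δ ≈ 0.243.
p = a·p₁ + b·p₂ ≈ (0.745, -0.609, -0.272); φ = arcsin(p_z) ≈ -15.79°, λ = atan2(p_y, p_x) ≈ -39.29°.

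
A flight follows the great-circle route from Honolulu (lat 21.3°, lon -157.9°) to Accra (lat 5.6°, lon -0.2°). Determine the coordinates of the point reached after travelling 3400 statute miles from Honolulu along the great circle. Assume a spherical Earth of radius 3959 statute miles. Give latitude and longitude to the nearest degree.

≈ lat 50°, lon -107°

Convert each endpoint to a unit vector on the sphere (x = cos φ cos λ, y = cos φ sin λ, z = sin φ).
The central angle between the endpoints is δ = arccos(p₁·p₂) ≈ 2.536 rad (145.3°). The total great-circle distance is δ·R ≈ 2.536 × 3959 ≈ 10042 mi, so the target fraction is f = 3400/10042 ≈ 0.339.
Interpolate at f ≈ 0.339 with slerp weights a = sin((1−f)δ)/sin δ ≈ 1.748, b = sin(fδ)/sin δ ≈ 1.331.
p = a·p₁ + b·p₂ ≈ (-0.184, -0.617, 0.765); φ = arcsin(p_z) ≈ 49.89°, λ = atan2(p_y, p_x) ≈ -106.63°.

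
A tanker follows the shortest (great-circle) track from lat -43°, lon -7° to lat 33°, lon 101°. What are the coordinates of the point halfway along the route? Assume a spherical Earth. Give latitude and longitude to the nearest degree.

≈ lat -8°, lon 52°

Write both endpoints as unit vectors p₁, p₂ with components (cos φ cos λ, cos φ sin λ, sin φ).
The central angle between the endpoints is δ = arccos(p₁·p₂) ≈ 2.166 rad (124.1°).
Interpolate at f = 1/2 with slerp weights a = sin((1−f)δ)/sin δ ≈ 1.067, b = sin(fδ)/sin δ ≈ 1.067.
p = a·p₁ + b·p₂ ≈ (0.604, 0.783, -0.147); φ = arcsin(p_z) ≈ -8.43°, λ = atan2(p_y, p_x) ≈ 52.37°.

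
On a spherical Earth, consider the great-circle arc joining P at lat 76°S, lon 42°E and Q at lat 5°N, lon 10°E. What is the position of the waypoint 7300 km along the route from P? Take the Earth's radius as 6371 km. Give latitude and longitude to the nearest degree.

Convert each endpoint to a unit vector on the sphere (x = cos φ cos λ, y = cos φ sin λ, z = sin φ).
The central angle between the endpoints is δ = arccos(p₁·p₂) ≈ 1.451 rad (83.1°). The total great-circle distance is δ·R ≈ 1.451 × 6371 ≈ 9242 km, so the target fraction is f = 7300/9242 ≈ 0.790.
Interpolate at f ≈ 0.790 with slerp weights a = sin((1−f)δ)/sin δ ≈ 0.302, b = sin(fδ)/sin δ ≈ 0.918.
p = a·p₁ + b·p₂ ≈ (0.955, 0.208, -0.213); φ = arcsin(p_z) ≈ -12.32°, λ = atan2(p_y, p_x) ≈ 12.27°.

≈ lat 12°S, lon 12°E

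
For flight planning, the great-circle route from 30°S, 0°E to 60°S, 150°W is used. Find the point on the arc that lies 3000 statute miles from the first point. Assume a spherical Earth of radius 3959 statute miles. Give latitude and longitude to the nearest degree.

≈ 70°S, 30°W

Convert each endpoint to a unit vector on the sphere (x = cos φ cos λ, y = cos φ sin λ, z = sin φ).
The central angle between the endpoints is δ = arccos(p₁·p₂) ≈ 1.513 rad (86.7°). The total great-circle distance is δ·R ≈ 1.513 × 3959 ≈ 5989 mi, so the target fraction is f = 3000/5989 ≈ 0.501.
Interpolate at f ≈ 0.501 with slerp weights a = sin((1−f)δ)/sin δ ≈ 0.686, b = sin(fδ)/sin δ ≈ 0.688.
p = a·p₁ + b·p₂ ≈ (0.296, -0.172, -0.939); φ = arcsin(p_z) ≈ -69.96°, λ = atan2(p_y, p_x) ≈ -30.15°.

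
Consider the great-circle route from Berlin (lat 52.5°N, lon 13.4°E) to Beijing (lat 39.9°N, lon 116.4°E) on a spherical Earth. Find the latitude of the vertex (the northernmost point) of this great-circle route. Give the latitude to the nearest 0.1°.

The great circle lies in the plane with unit normal n̂ = (p₁ × p₂)/|p₁ × p₂|.
Here n̂_z ≈ +0.497; the vertex latitude is φ_max = arccos|n̂_z| ≈ 60.2°.

≈ 60.2°N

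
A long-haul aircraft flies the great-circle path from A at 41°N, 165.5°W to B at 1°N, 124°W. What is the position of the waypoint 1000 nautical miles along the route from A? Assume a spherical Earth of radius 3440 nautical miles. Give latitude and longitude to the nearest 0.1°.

≈ 30.1°N, 149.9°W

Write both endpoints as unit vectors p₁, p₂ with components (cos φ cos λ, cos φ sin λ, sin φ).
The central angle between the endpoints is δ = arccos(p₁·p₂) ≈ 0.956 rad (54.8°). The total great-circle distance is δ·R ≈ 0.956 × 3440 ≈ 3289 nmi, so the target fraction is f = 1000/3289 ≈ 0.304.
Interpolate at f ≈ 0.304 with slerp weights a = sin((1−f)δ)/sin δ ≈ 0.756, b = sin(fδ)/sin δ ≈ 0.351.
p = a·p₁ + b·p₂ ≈ (-0.748, -0.434, 0.502); φ = arcsin(p_z) ≈ 30.13°, λ = atan2(p_y, p_x) ≈ -149.91°.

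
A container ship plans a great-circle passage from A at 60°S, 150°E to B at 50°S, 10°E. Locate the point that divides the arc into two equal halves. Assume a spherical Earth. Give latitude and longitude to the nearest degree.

Write both endpoints as unit vectors p₁, p₂ with components (cos φ cos λ, cos φ sin λ, sin φ).
The central angle between the endpoints is δ = arccos(p₁·p₂) ≈ 1.140 rad (65.3°).
Interpolate at f = 1/2 with slerp weights a = sin((1−f)δ)/sin δ ≈ 0.594, b = sin(fδ)/sin δ ≈ 0.594.
p = a·p₁ + b·p₂ ≈ (0.119, 0.215, -0.969); φ = arcsin(p_z) ≈ -75.79°, λ = atan2(p_y, p_x) ≈ 61.05°.

≈ 76°S, 61°E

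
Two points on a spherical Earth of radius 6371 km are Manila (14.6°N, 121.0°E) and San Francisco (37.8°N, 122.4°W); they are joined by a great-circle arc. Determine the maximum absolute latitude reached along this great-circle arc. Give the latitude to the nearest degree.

The great circle lies in the plane with unit normal n̂ = (p₁ × p₂)/|p₁ × p₂|.
Here n̂_z ≈ +0.696; the vertex latitude is φ_max = arccos|n̂_z| ≈ 45.9°.
Check via Clairaut: cos φ_max = |cos φ₁| · sin C = cos(14.6°)·sin(46.0°) ≈ 0.696, again giving ≈ 45.9°.

≈ 46°N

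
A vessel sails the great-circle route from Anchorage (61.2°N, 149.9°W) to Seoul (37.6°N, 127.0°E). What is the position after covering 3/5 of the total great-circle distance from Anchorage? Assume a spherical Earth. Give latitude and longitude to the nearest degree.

From cos δ = sin φ₁ sin φ₂ + cos φ₁ cos φ₂ cos Δλ, the central angle is δ ≈ 0.951 rad (54.5°).
Interpolate at f = 3/5 with slerp weights a = sin((1−f)δ)/sin δ ≈ 0.456, b = sin(fδ)/sin δ ≈ 0.664.
p = a·p₁ + b·p₂ ≈ (-0.507, 0.310, 0.805); φ = arcsin(p_z) ≈ 53.58°, λ = atan2(p_y, p_x) ≈ 148.56°.

≈ 54°N, 149°E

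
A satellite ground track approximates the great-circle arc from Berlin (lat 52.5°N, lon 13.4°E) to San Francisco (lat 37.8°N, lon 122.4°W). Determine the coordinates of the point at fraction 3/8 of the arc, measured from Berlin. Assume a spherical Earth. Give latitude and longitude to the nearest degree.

The haversine formula gives a central angle δ ≈ 1.429 rad (81.9°) between the endpoints.
Interpolate at f = 3/8 with slerp weights a = sin((1−f)δ)/sin δ ≈ 0.787, b = sin(fδ)/sin δ ≈ 0.516.
p = a·p₁ + b·p₂ ≈ (0.248, -0.233, 0.940); φ = arcsin(p_z) ≈ 70.12°, λ = atan2(p_y, p_x) ≈ -43.26°.

≈ lat 70°N, lon 43°W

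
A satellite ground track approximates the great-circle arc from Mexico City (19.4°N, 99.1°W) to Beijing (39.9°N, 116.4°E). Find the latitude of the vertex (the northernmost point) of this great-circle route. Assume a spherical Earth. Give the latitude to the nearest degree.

≈ 63°N

The great circle lies in the plane with unit normal n̂ = (p₁ × p₂)/|p₁ × p₂|.
Here n̂_z ≈ -0.453; the vertex latitude is φ_max = arccos|n̂_z| ≈ 63.0°.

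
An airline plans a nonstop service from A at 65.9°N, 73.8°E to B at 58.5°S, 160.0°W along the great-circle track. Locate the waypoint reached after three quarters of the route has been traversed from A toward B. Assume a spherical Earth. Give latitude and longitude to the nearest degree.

Convert each endpoint to a unit vector on the sphere (x = cos φ cos λ, y = cos φ sin λ, z = sin φ).
The central angle between the endpoints is δ = arccos(p₁·p₂) ≈ 2.701 rad (154.7°).
Interpolate at f = 3/4 with slerp weights a = sin((1−f)δ)/sin δ ≈ 1.464, b = sin(fδ)/sin δ ≈ 2.105.
p = a·p₁ + b·p₂ ≈ (-0.867, 0.198, -0.458); φ = arcsin(p_z) ≈ -27.26°, λ = atan2(p_y, p_x) ≈ 167.13°.

≈ 27°S, 167°E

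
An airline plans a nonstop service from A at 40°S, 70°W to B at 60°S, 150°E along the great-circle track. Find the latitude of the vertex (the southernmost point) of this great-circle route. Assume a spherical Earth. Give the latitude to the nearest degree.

≈ 75°S

The great circle lies in the plane with unit normal n̂ = (p₁ × p₂)/|p₁ × p₂|.
Here n̂_z ≈ -0.255; the vertex latitude is φ_max = arccos|n̂_z| ≈ 75.2°.
Check via Clairaut: cos φ_max = |cos φ₁| · sin C = cos(40.0°)·sin(160.5°) ≈ 0.255, again giving ≈ 75.2°.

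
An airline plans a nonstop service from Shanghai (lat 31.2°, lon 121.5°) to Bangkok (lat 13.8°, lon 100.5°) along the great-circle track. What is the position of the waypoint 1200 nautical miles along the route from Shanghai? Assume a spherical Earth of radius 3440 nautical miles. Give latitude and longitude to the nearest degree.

From cos δ = sin φ₁ sin φ₂ + cos φ₁ cos φ₂ cos Δλ, the central angle is δ ≈ 0.453 rad (26.0°). The total great-circle distance is δ·R ≈ 0.453 × 3440 ≈ 1559 nmi, so the target fraction is f = 1200/1559 ≈ 0.770.
Interpolate at f ≈ 0.770 with slerp weights a = sin((1−f)δ)/sin δ ≈ 0.238, b = sin(fδ)/sin δ ≈ 0.781.
p = a·p₁ + b·p₂ ≈ (-0.244, 0.919, 0.309); φ = arcsin(p_z) ≈ 18.03°, λ = atan2(p_y, p_x) ≈ 104.90°.

≈ lat 18°, lon 105°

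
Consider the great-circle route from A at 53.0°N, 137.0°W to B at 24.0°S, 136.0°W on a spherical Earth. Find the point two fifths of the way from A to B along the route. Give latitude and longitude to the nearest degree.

≈ 22°N, 136°W

Convert each endpoint to a unit vector on the sphere (x = cos φ cos λ, y = cos φ sin λ, z = sin φ).
The central angle between the endpoints is δ = arccos(p₁·p₂) ≈ 1.344 rad (77.0°).
Interpolate at f = 2/5 with slerp weights a = sin((1−f)δ)/sin δ ≈ 0.741, b = sin(fδ)/sin δ ≈ 0.526.
p = a·p₁ + b·p₂ ≈ (-0.671, -0.638, 0.378); φ = arcsin(p_z) ≈ 22.20°, λ = atan2(p_y, p_x) ≈ -136.48°.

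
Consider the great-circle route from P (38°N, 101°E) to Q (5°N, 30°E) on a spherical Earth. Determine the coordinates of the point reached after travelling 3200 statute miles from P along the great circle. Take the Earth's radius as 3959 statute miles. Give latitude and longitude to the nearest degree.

Write both endpoints as unit vectors p₁, p₂ with components (cos φ cos λ, cos φ sin λ, sin φ).
The central angle between the endpoints is δ = arccos(p₁·p₂) ≈ 1.256 rad (72.0°). The total great-circle distance is δ·R ≈ 1.256 × 3959 ≈ 4974 mi, so the target fraction is f = 3200/4974 ≈ 0.643.
Interpolate at f ≈ 0.643 with slerp weights a = sin((1−f)δ)/sin δ ≈ 0.456, b = sin(fδ)/sin δ ≈ 0.760.
p = a·p₁ + b·p₂ ≈ (0.587, 0.731, 0.347); φ = arcsin(p_z) ≈ 20.29°, λ = atan2(p_y, p_x) ≈ 51.22°.

≈ (20°N, 51°E)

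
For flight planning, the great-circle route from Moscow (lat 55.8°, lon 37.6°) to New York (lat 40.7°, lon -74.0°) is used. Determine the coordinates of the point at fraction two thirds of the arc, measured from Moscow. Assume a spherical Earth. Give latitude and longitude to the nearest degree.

Write both endpoints as unit vectors p₁, p₂ with components (cos φ cos λ, cos φ sin λ, sin φ).
The central angle between the endpoints is δ = arccos(p₁·p₂) ≈ 1.178 rad (67.5°).
Interpolate at f = 2/3 with slerp weights a = sin((1−f)δ)/sin δ ≈ 0.414, b = sin(fδ)/sin δ ≈ 0.765.
p = a·p₁ + b·p₂ ≈ (0.344, -0.416, 0.842); φ = arcsin(p_z) ≈ 57.32°, λ = atan2(p_y, p_x) ≈ -50.36°.

≈ lat 57°, lon -50°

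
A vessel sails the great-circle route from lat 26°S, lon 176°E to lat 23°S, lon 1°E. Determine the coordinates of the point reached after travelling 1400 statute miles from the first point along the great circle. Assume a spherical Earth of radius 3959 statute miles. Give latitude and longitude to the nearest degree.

Convert each endpoint to a unit vector on the sphere (x = cos φ cos λ, y = cos φ sin λ, z = sin φ).
The central angle between the endpoints is δ = arccos(p₁·p₂) ≈ 2.282 rad (130.8°). The total great-circle distance is δ·R ≈ 2.282 × 3959 ≈ 9035 mi, so the target fraction is f = 1400/9035 ≈ 0.155.
Interpolate at f ≈ 0.155 with slerp weights a = sin((1−f)δ)/sin δ ≈ 1.237, b = sin(fδ)/sin δ ≈ 0.457.
p = a·p₁ + b·p₂ ≈ (-0.688, 0.085, -0.721); φ = arcsin(p_z) ≈ -46.12°, λ = atan2(p_y, p_x) ≈ 172.97°.

≈ lat 46°S, lon 173°E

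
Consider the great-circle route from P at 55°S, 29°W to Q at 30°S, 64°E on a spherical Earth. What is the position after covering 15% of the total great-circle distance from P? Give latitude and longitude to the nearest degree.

≈ 57°S, 11°W

Convert each endpoint to a unit vector on the sphere (x = cos φ cos λ, y = cos φ sin λ, z = sin φ).
The central angle between the endpoints is δ = arccos(p₁·p₂) ≈ 1.177 rad (67.4°).
Interpolate at f = 0.15 with slerp weights a = sin((1−f)δ)/sin δ ≈ 0.911, b = sin(fδ)/sin δ ≈ 0.190.
p = a·p₁ + b·p₂ ≈ (0.529, -0.105, -0.842); φ = arcsin(p_z) ≈ -57.33°, λ = atan2(p_y, p_x) ≈ -11.26°.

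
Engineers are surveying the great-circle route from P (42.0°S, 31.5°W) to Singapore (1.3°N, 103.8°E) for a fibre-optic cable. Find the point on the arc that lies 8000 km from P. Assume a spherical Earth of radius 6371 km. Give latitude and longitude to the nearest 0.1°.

Write both endpoints as unit vectors p₁, p₂ with components (cos φ cos λ, cos φ sin λ, sin φ).
The central angle between the endpoints is δ = arccos(p₁·p₂) ≈ 2.145 rad (122.9°). The total great-circle distance is δ·R ≈ 2.145 × 6371 ≈ 13667 km, so the target fraction is f = 8000/13667 ≈ 0.585.
Interpolate at f ≈ 0.585 with slerp weights a = sin((1−f)δ)/sin δ ≈ 0.925, b = sin(fδ)/sin δ ≈ 1.132.
p = a·p₁ + b·p₂ ≈ (0.316, 0.740, -0.593); φ = arcsin(p_z) ≈ -36.40°, λ = atan2(p_y, p_x) ≈ 66.87°.

≈ (36.4°S, 66.9°E)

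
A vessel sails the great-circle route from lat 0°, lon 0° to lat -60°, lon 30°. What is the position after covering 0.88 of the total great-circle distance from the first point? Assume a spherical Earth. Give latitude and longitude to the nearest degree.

The haversine formula gives a central angle δ ≈ 1.123 rad (64.3°) between the endpoints.
Interpolate at f = 0.88 with slerp weights a = sin((1−f)δ)/sin δ ≈ 0.149, b = sin(fδ)/sin δ ≈ 0.926.
p = a·p₁ + b·p₂ ≈ (0.550, 0.232, -0.802); φ = arcsin(p_z) ≈ -53.35°, λ = atan2(p_y, p_x) ≈ 22.83°.

≈ lat -53°, lon 23°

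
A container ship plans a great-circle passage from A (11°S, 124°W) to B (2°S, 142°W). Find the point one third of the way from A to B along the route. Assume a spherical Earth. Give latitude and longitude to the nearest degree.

The haversine formula gives a central angle δ ≈ 0.349 rad (20.0°) between the endpoints.
Interpolate at f = 1/3 with slerp weights a = sin((1−f)δ)/sin δ ≈ 0.674, b = sin(fδ)/sin δ ≈ 0.339.
p = a·p₁ + b·p₂ ≈ (-0.637, -0.758, -0.141); φ = arcsin(p_z) ≈ -8.08°, λ = atan2(p_y, p_x) ≈ -130.08°.

≈ (8°S, 130°W)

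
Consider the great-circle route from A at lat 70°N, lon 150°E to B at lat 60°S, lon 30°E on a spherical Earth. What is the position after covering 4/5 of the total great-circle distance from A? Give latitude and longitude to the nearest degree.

Write both endpoints as unit vectors p₁, p₂ with components (cos φ cos λ, cos φ sin λ, sin φ).
The central angle between the endpoints is δ = arccos(p₁·p₂) ≈ 2.689 rad (154.1°).
Interpolate at f = 4/5 with slerp weights a = sin((1−f)δ)/sin δ ≈ 1.171, b = sin(fδ)/sin δ ≈ 1.912.
p = a·p₁ + b·p₂ ≈ (0.481, 0.678, -0.555); φ = arcsin(p_z) ≈ -33.73°, λ = atan2(p_y, p_x) ≈ 54.66°.

≈ lat 34°S, lon 55°E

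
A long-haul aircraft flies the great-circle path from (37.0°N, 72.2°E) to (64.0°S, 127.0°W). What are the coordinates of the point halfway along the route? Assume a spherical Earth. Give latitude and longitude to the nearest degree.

≈ (36°S, 93°E)

From cos δ = sin φ₁ sin φ₂ + cos φ₁ cos φ₂ cos Δλ, the central angle is δ ≈ 2.629 rad (150.6°).
Interpolate at f = 1/2 with slerp weights a = sin((1−f)δ)/sin δ ≈ 1.973, b = sin(fδ)/sin δ ≈ 1.973.
p = a·p₁ + b·p₂ ≈ (-0.039, 0.809, -0.586); φ = arcsin(p_z) ≈ -35.87°, λ = atan2(p_y, p_x) ≈ 92.75°.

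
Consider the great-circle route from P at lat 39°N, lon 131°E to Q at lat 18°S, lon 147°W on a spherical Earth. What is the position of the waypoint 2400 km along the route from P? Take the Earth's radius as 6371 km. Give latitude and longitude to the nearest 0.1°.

≈ lat 29.5°N, lon 154.6°E

Convert each endpoint to a unit vector on the sphere (x = cos φ cos λ, y = cos φ sin λ, z = sin φ).
The central angle between the endpoints is δ = arccos(p₁·p₂) ≈ 1.663 rad (95.3°). The total great-circle distance is δ·R ≈ 1.663 × 6371 ≈ 10592 km, so the target fraction is f = 2400/10592 ≈ 0.227.
Interpolate at f ≈ 0.227 with slerp weights a = sin((1−f)δ)/sin δ ≈ 0.964, b = sin(fδ)/sin δ ≈ 0.369.
p = a·p₁ + b·p₂ ≈ (-0.786, 0.374, 0.492); φ = arcsin(p_z) ≈ 29.49°, λ = atan2(p_y, p_x) ≈ 154.56°.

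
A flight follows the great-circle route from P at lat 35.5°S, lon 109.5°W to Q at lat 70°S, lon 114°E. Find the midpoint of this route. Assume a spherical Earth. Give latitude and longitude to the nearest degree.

≈ lat 68°S, lon 132°W

Convert each endpoint to a unit vector on the sphere (x = cos φ cos λ, y = cos φ sin λ, z = sin φ).
The central angle between the endpoints is δ = arccos(p₁·p₂) ≈ 1.220 rad (69.9°).
Interpolate at f = 1/2 with slerp weights a = sin((1−f)δ)/sin δ ≈ 0.610, b = sin(fδ)/sin δ ≈ 0.610.
p = a·p₁ + b·p₂ ≈ (-0.251, -0.278, -0.927); φ = arcsin(p_z) ≈ -68.04°, λ = atan2(p_y, p_x) ≈ -132.08°.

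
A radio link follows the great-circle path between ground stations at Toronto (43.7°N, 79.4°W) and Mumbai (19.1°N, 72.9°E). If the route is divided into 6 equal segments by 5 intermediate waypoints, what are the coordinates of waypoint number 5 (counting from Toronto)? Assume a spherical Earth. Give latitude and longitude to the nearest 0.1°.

≈ (36.3°N, 64.6°E)

Write both endpoints as unit vectors p₁, p₂ with components (cos φ cos λ, cos φ sin λ, sin φ).
The central angle between the endpoints is δ = arccos(p₁·p₂) ≈ 1.959 rad (112.3°).
Interpolate at f = 5/6 with slerp weights a = sin((1−f)δ)/sin δ ≈ 0.347, b = sin(fδ)/sin δ ≈ 1.078.
p = a·p₁ + b·p₂ ≈ (0.346, 0.728, 0.592); φ = arcsin(p_z) ≈ 36.32°, λ = atan2(p_y, p_x) ≈ 64.59°.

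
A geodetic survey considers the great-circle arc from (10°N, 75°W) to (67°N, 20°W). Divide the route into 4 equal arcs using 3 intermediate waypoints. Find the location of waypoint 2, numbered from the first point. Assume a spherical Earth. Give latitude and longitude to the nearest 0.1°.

≈ (41.2°N, 60.2°W)

Write both endpoints as unit vectors p₁, p₂ with components (cos φ cos λ, cos φ sin λ, sin φ).
The central angle between the endpoints is δ = arccos(p₁·p₂) ≈ 1.180 rad (67.6°).
Interpolate at f = 2/4 with slerp weights a = sin((1−f)δ)/sin δ ≈ 0.602, b = sin(fδ)/sin δ ≈ 0.602.
p = a·p₁ + b·p₂ ≈ (0.374, -0.653, 0.658); φ = arcsin(p_z) ≈ 41.18°, λ = atan2(p_y, p_x) ≈ -60.17°.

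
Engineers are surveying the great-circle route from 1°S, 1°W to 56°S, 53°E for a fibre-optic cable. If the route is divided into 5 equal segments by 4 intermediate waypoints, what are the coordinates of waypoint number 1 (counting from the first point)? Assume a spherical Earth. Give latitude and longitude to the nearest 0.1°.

≈ 13.2°S, 5.9°E

Convert each endpoint to a unit vector on the sphere (x = cos φ cos λ, y = cos φ sin λ, z = sin φ).
The central angle between the endpoints is δ = arccos(p₁·p₂) ≈ 1.221 rad (69.9°).
Interpolate at f = 1/5 with slerp weights a = sin((1−f)δ)/sin δ ≈ 0.882, b = sin(fδ)/sin δ ≈ 0.257.
p = a·p₁ + b·p₂ ≈ (0.968, 0.100, -0.229); φ = arcsin(p_z) ≈ -13.22°, λ = atan2(p_y, p_x) ≈ 5.87°.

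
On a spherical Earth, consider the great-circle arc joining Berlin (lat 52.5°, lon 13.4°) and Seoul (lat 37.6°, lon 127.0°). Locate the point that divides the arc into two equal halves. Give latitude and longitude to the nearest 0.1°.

≈ lat 60.9°, lon 81.5°

The haversine formula gives a central angle δ ≈ 1.276 rad (73.1°) between the endpoints.
Interpolate at f = 1/2 with slerp weights a = sin((1−f)δ)/sin δ ≈ 0.622, b = sin(fδ)/sin δ ≈ 0.622.
p = a·p₁ + b·p₂ ≈ (0.072, 0.482, 0.873); φ = arcsin(p_z) ≈ 60.86°, λ = atan2(p_y, p_x) ≈ 81.52°.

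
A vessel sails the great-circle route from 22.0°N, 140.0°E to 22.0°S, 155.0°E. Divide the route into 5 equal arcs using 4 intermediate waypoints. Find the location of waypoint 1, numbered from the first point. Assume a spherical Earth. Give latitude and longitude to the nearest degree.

Convert each endpoint to a unit vector on the sphere (x = cos φ cos λ, y = cos φ sin λ, z = sin φ).
The central angle between the endpoints is δ = arccos(p₁·p₂) ≈ 0.809 rad (46.4°).
Interpolate at f = 1/5 with slerp weights a = sin((1−f)δ)/sin δ ≈ 0.833, b = sin(fδ)/sin δ ≈ 0.223.
p = a·p₁ + b·p₂ ≈ (-0.779, 0.584, 0.229); φ = arcsin(p_z) ≈ 13.22°, λ = atan2(p_y, p_x) ≈ 143.15°.

≈ 13°N, 143°E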